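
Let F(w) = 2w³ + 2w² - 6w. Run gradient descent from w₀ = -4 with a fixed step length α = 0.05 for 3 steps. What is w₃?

F′(w) = 6w² + 4w - 6
Step 1: F′(-4) = 74; w₁ = -4 − 0.05·74 = -7.7
Step 2: F′(-7.7) = 318.94; w₂ = -7.7 − 0.05·318.94 = -23.647
Step 3: F′(-23.647) = 3254.495654; w₃ = -23.647 − 0.05·3254.495654 = -186.3717827

-186.3717827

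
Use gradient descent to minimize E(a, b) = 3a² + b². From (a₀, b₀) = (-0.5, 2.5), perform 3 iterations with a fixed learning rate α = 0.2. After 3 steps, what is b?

∇E = (6a, 2b)
(a₁, b₁) = (-0.5, 2.5) − 0.2·(-3, 5) = (0.1, 1.5)
(a₂, b₂) = (0.1, 1.5) − 0.2·(0.6, 3) = (-0.02, 0.9)
(a₃, b₃) = (-0.02, 0.9) − 0.2·(-0.12, 1.8) = (0.004, 0.54)
b = 0.54

0.54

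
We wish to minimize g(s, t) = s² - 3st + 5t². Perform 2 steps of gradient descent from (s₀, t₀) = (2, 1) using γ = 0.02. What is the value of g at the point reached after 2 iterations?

∇g = (2s - 3t, -3s + 10t)
Step 1: at (2, 1), ∇g = (1, 4) → (2, 1) − 0.02·(1, 4) = (1.98, 0.92)
Step 2: at (1.98, 0.92), ∇g = (1.2, 3.26) → (1.98, 0.92) − 0.02·(1.2, 3.26) = (1.956, 0.8548)
g(1.956, 0.8548) = 2.4633848

2.4633848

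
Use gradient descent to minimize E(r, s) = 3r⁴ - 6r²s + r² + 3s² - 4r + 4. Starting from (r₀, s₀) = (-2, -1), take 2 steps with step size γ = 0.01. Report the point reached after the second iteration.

(-0.56033024, -0.626896)

∇E = (12r³ - 12rs + 2r - 4, -6r² + 6s)
(r₁, s₁) = (-2, -1) − 0.01·(-128, -30) = (-0.72, -0.7)
(r₂, s₂) = (-0.72, -0.7) − 0.01·(-15.966976, -7.3104) = (-0.56033024, -0.626896)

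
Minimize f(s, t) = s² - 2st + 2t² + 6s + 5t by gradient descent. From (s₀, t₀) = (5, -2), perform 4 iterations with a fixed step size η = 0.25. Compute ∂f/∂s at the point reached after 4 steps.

∇f = (2s - 2t + 6, -2s + 4t + 5)
(s₁, t₁) = (5, -2) − 0.25·(20, -13) = (0, 1.25)
(s₂, t₂) = (0, 1.25) − 0.25·(3.5, 10) = (-0.875, -1.25)
(s₃, t₃) = (-0.875, -1.25) − 0.25·(6.75, 1.75) = (-2.5625, -1.6875)
(s₄, t₄) = (-2.5625, -1.6875) − 0.25·(4.25, 3.375) = (-3.625, -2.53125)
∂f/∂s at (-3.625, -2.53125) = 3.8125

3.8125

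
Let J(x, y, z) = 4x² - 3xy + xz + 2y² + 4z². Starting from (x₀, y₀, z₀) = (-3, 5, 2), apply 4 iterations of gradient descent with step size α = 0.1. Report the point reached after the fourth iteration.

(0.448, 0.8274, -0.0686)

∇J = (8x - 3y + z, -3x + 4y, x + 8z)
(x₁, y₁, z₁) = (-3, 5, 2) − 0.1·(-37, 29, 13) = (0.7, 2.1, 0.7)
(x₂, y₂, z₂) = (0.7, 2.1, 0.7) − 0.1·(0, 6.3, 6.3) = (0.7, 1.47, 0.07)
(x₃, y₃, z₃) = (0.7, 1.47, 0.07) − 0.1·(1.26, 3.78, 1.26) = (0.574, 1.092, -0.056)
(x₄, y₄, z₄) = (0.574, 1.092, -0.056) − 0.1·(1.26, 2.646, 0.126) = (0.448, 0.8274, -0.0686)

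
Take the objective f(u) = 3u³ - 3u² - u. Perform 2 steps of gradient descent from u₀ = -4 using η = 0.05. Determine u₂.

f′(u) = 9u² - 6u - 1
u₁ = -4 − 0.05·167 = -12.35
u₂ = -12.35 − 0.05·1445.8025 = -84.640125

-84.640125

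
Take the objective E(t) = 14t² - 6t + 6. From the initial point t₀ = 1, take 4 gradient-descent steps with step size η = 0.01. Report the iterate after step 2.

0.6216

E′(t) = 28t - 6
Step 1: E′(1) = 22; t₁ = 1 − 0.01·22 = 0.78
Step 2: E′(0.78) = 15.84; t₂ = 0.78 − 0.01·15.84 = 0.6216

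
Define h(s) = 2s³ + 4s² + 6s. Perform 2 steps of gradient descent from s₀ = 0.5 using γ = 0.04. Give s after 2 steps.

h′(s) = 6s² + 8s + 6
Step 1: h′(0.5) = 11.5; s₁ = 0.5 − 0.04·11.5 = 0.04
Step 2: h′(0.04) = 6.3296; s₂ = 0.04 − 0.04·6.3296 = -0.213184

-0.213184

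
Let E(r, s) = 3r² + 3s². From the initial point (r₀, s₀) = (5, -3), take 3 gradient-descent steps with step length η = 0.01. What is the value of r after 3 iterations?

∇E = (6r, 6s)
(r₁, s₁) = (5, -3) − 0.01·(30, -18) = (4.7, -2.82)
(r₂, s₂) = (4.7, -2.82) − 0.01·(28.2, -16.92) = (4.418, -2.6508)
(r₃, s₃) = (4.418, -2.6508) − 0.01·(26.508, -15.9048) = (4.15292, -2.491752)
r = 4.15292

4.15292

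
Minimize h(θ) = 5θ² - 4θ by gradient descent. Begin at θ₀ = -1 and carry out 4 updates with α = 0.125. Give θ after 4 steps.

0.39453125

h′(θ) = 10θ - 4
θ₁ = -1 − 0.125·(-14) = 0.75
θ₂ = 0.75 − 0.125·3.5 = 0.3125
θ₃ = 0.3125 − 0.125·(-0.875) = 0.421875
θ₄ = 0.421875 − 0.125·0.21875 = 0.39453125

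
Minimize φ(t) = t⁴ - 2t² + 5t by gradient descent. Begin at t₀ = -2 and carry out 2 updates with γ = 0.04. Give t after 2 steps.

-1.33334016

φ′(t) = 4t³ - 4t + 5
t₁ = -2 − 0.04·(-19) = -1.24
t₂ = -1.24 − 0.04·2.333504 = -1.33334016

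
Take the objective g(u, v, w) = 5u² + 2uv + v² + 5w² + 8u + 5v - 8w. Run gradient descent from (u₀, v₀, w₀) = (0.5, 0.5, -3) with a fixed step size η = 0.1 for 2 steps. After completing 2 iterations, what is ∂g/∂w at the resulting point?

0

∇g = (10u + 2v + 8, 2u + 2v + 5, 10w - 8)
Step 1: at (0.5, 0.5, -3), ∇g = (14, 7, -38) → (0.5, 0.5, -3) − 0.1·(14, 7, -38) = (-0.9, -0.2, 0.8)
Step 2: at (-0.9, -0.2, 0.8), ∇g = (-1.4, 2.8, 0) → (-0.9, -0.2, 0.8) − 0.1·(-1.4, 2.8, 0) = (-0.76, -0.48, 0.8)
∂g/∂w at (-0.76, -0.48, 0.8) = 0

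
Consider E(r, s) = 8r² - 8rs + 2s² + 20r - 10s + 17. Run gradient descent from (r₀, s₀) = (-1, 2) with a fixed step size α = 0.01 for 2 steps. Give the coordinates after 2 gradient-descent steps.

∇E = (16r - 8s + 20, -8r + 4s - 10)
Step 1: at (-1, 2), ∇E = (-12, 6) → (-1, 2) − 0.01·(-12, 6) = (-0.88, 1.94)
Step 2: at (-0.88, 1.94), ∇E = (-9.6, 4.8) → (-0.88, 1.94) − 0.01·(-9.6, 4.8) = (-0.784, 1.892)

(-0.784, 1.892)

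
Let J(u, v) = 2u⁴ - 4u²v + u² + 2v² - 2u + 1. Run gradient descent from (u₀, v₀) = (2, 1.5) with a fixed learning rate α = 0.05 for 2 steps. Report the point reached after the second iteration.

∇J = (8u³ - 8uv + 2u - 2, -4u² + 4v)
(u₁, v₁) = (2, 1.5) − 0.05·(42, -10) = (-0.1, 2)
(u₂, v₂) = (-0.1, 2) − 0.05·(-0.608, 7.96) = (-0.0696, 1.602)

(-0.0696, 1.602)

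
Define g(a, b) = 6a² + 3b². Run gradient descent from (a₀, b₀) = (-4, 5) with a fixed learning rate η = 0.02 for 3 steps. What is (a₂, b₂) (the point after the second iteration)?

∇g = (12a, 6b)
Step 1: at (-4, 5), ∇g = (-48, 30) → (-4, 5) − 0.02·(-48, 30) = (-3.04, 4.4)
Step 2: at (-3.04, 4.4), ∇g = (-36.48, 26.4) → (-3.04, 4.4) − 0.02·(-36.48, 26.4) = (-2.3104, 3.872)

(-2.3104, 3.872)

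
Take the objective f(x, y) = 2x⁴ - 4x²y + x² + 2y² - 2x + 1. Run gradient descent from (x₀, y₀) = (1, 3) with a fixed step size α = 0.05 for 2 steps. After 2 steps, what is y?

∇f = (8x³ - 8xy + 2x - 2, -4x² + 4y)
(x₁, y₁) = (1, 3) − 0.05·(-16, 8) = (1.8, 2.6)
(x₂, y₂) = (1.8, 2.6) − 0.05·(10.816, -2.56) = (1.2592, 2.728)
y = 2.728

2.728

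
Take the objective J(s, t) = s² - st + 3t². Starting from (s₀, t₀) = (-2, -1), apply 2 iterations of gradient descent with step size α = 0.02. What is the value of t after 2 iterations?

-0.8484

∇J = (2s - t, -s + 6t)
Step 1: at (-2, -1), ∇J = (-3, -4) → (-2, -1) − 0.02·(-3, -4) = (-1.94, -0.92)
Step 2: at (-1.94, -0.92), ∇J = (-2.96, -3.58) → (-1.94, -0.92) − 0.02·(-2.96, -3.58) = (-1.8808, -0.8484)
t = -0.8484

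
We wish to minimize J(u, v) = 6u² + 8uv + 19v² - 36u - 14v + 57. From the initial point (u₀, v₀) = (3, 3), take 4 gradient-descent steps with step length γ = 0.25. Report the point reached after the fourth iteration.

∇J = (12u + 8v - 36, 8u + 38v - 14)
(u₁, v₁) = (3, 3) − 0.25·(24, 124) = (-3, -28)
(u₂, v₂) = (-3, -28) − 0.25·(-296, -1102) = (71, 247.5)
(u₃, v₃) = (71, 247.5) − 0.25·(2796, 9959) = (-628, -2242.25)
(u₄, v₄) = (-628, -2242.25) − 0.25·(-25510, -90243.5) = (5749.5, 20318.625)

(5749.5, 20318.625)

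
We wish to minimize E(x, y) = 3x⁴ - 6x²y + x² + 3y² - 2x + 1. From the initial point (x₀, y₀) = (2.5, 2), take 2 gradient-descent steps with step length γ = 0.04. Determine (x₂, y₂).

∇E = (12x³ - 12xy + 2x - 2, -6x² + 6y)
Step 1: at (2.5, 2), ∇E = (130.5, -25.5) → (2.5, 2) − 0.04·(130.5, -25.5) = (-2.72, 3.02)
Step 2: at (-2.72, 3.02), ∇E = (-150.350976, -26.2704) → (-2.72, 3.02) − 0.04·(-150.350976, -26.2704) = (3.29403904, 4.070816)

(3.29403904, 4.070816)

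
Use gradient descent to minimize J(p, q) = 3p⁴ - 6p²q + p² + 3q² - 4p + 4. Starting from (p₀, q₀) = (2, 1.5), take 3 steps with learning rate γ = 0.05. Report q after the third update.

∇J = (12p³ - 12pq + 2p - 4, -6p² + 6q)
(p₁, q₁) = (2, 1.5) − 0.05·(60, -15) = (-1, 2.25)
(p₂, q₂) = (-1, 2.25) − 0.05·(9, 7.5) = (-1.45, 1.875)
(p₃, q₃) = (-1.45, 1.875) − 0.05·(-10.8585, -1.365) = (-0.907075, 1.94325)
q = 1.94325

1.94325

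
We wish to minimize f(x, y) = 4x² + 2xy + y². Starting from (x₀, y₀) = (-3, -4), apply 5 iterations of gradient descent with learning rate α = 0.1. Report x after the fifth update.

∇f = (8x + 2y, 2x + 2y)
Step 1: at (-3, -4), ∇f = (-32, -14) → (-3, -4) − 0.1·(-32, -14) = (0.2, -2.6)
Step 2: at (0.2, -2.6), ∇f = (-3.6, -4.8) → (0.2, -2.6) − 0.1·(-3.6, -4.8) = (0.56, -2.12)
Step 3: at (0.56, -2.12), ∇f = (0.24, -3.12) → (0.56, -2.12) − 0.1·(0.24, -3.12) = (0.536, -1.808)
Step 4: at (0.536, -1.808), ∇f = (0.672, -2.544) → (0.536, -1.808) − 0.1·(0.672, -2.544) = (0.4688, -1.5536)
Step 5: at (0.4688, -1.5536), ∇f = (0.6432, -2.1696) → (0.4688, -1.5536) − 0.1·(0.6432, -2.1696) = (0.40448, -1.33664)
x = 0.40448

0.40448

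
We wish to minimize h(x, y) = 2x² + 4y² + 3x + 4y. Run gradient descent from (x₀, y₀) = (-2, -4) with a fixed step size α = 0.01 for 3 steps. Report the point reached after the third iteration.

(-1.85592, -3.225408)

∇h = (4x + 3, 8y + 4)
Step 1: at (-2, -4), ∇h = (-5, -28) → (-2, -4) − 0.01·(-5, -28) = (-1.95, -3.72)
Step 2: at (-1.95, -3.72), ∇h = (-4.8, -25.76) → (-1.95, -3.72) − 0.01·(-4.8, -25.76) = (-1.902, -3.4624)
Step 3: at (-1.902, -3.4624), ∇h = (-4.608, -23.6992) → (-1.902, -3.4624) − 0.01·(-4.608, -23.6992) = (-1.85592, -3.225408)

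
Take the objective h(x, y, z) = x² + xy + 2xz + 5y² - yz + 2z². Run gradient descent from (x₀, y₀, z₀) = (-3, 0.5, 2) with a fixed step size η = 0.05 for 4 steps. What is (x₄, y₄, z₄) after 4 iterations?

(-2.70148125, 0.4693625, 1.73811875)

∇h = (2x + y + 2z, x + 10y - z, 2x - y + 4z)
(x₁, y₁, z₁) = (-3, 0.5, 2) − 0.05·(-1.5, 0, 1.5) = (-2.925, 0.5, 1.925)
(x₂, y₂, z₂) = (-2.925, 0.5, 1.925) − 0.05·(-1.5, 0.15, 1.35) = (-2.85, 0.4925, 1.8575)
(x₃, y₃, z₃) = (-2.85, 0.4925, 1.8575) − 0.05·(-1.4925, 0.2175, 1.2375) = (-2.775375, 0.481625, 1.795625)
(x₄, y₄, z₄) = (-2.775375, 0.481625, 1.795625) − 0.05·(-1.477875, 0.24525, 1.150125) = (-2.70148125, 0.4693625, 1.73811875)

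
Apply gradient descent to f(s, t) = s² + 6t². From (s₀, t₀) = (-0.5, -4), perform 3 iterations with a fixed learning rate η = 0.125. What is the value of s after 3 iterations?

∇f = (2s, 12t)
Step 1: at (-0.5, -4), ∇f = (-1, -48) → (-0.5, -4) − 0.125·(-1, -48) = (-0.375, 2)
Step 2: at (-0.375, 2), ∇f = (-0.75, 24) → (-0.375, 2) − 0.125·(-0.75, 24) = (-0.28125, -1)
Step 3: at (-0.28125, -1), ∇f = (-0.5625, -12) → (-0.28125, -1) − 0.125·(-0.5625, -12) = (-0.2109375, 0.5)
s = -0.2109375

-0.2109375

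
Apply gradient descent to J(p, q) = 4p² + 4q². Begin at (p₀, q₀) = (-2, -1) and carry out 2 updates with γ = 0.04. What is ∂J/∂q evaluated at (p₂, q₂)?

∇J = (8p, 8q)
(p₁, q₁) = (-2, -1) − 0.04·(-16, -8) = (-1.36, -0.68)
(p₂, q₂) = (-1.36, -0.68) − 0.04·(-10.88, -5.44) = (-0.9248, -0.4624)
∂J/∂q at (-0.9248, -0.4624) = -3.6992

-3.6992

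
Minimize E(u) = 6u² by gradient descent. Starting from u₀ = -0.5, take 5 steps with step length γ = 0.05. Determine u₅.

E′(u) = 12u
u₁ = -0.5 − 0.05·(-6) = -0.2
u₂ = -0.2 − 0.05·(-2.4) = -0.08
u₃ = -0.08 − 0.05·(-0.96) = -0.032
u₄ = -0.032 − 0.05·(-0.384) = -0.0128
u₅ = -0.0128 − 0.05·(-0.1536) = -0.00512

-0.00512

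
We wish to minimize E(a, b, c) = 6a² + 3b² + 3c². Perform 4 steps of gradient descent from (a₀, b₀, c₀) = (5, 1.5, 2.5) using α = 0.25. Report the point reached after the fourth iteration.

∇E = (12a, 6b, 6c)
(a₁, b₁, c₁) = (5, 1.5, 2.5) − 0.25·(60, 9, 15) = (-10, -0.75, -1.25)
(a₂, b₂, c₂) = (-10, -0.75, -1.25) − 0.25·(-120, -4.5, -7.5) = (20, 0.375, 0.625)
(a₃, b₃, c₃) = (20, 0.375, 0.625) − 0.25·(240, 2.25, 3.75) = (-40, -0.1875, -0.3125)
(a₄, b₄, c₄) = (-40, -0.1875, -0.3125) − 0.25·(-480, -1.125, -1.875) = (80, 0.09375, 0.15625)

(80, 0.09375, 0.15625)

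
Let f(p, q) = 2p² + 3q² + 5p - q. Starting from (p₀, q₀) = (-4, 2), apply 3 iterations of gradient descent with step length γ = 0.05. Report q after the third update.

∇f = (4p + 5, 6q - 1)
Step 1: at (-4, 2), ∇f = (-11, 11) → (-4, 2) − 0.05·(-11, 11) = (-3.45, 1.45)
Step 2: at (-3.45, 1.45), ∇f = (-8.8, 7.7) → (-3.45, 1.45) − 0.05·(-8.8, 7.7) = (-3.01, 1.065)
Step 3: at (-3.01, 1.065), ∇f = (-7.04, 5.39) → (-3.01, 1.065) − 0.05·(-7.04, 5.39) = (-2.658, 0.7955)
q = 0.7955

0.7955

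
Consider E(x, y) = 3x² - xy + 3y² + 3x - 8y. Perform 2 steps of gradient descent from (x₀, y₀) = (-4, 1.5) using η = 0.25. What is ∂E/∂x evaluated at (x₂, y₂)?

∇E = (6x - y + 3, -x + 6y - 8)
(x₁, y₁) = (-4, 1.5) − 0.25·(-22.5, 5) = (1.625, 0.25)
(x₂, y₂) = (1.625, 0.25) − 0.25·(12.5, -8.125) = (-1.5, 2.28125)
∂E/∂x at (-1.5, 2.28125) = -8.28125

-8.28125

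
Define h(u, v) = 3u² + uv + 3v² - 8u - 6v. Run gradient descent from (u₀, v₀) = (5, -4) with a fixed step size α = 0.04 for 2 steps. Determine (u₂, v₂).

(3.6928, -2.2112)

∇h = (6u + v - 8, u + 6v - 6)
Step 1: at (5, -4), ∇h = (18, -25) → (5, -4) − 0.04·(18, -25) = (4.28, -3)
Step 2: at (4.28, -3), ∇h = (14.68, -19.72) → (4.28, -3) − 0.04·(14.68, -19.72) = (3.6928, -2.2112)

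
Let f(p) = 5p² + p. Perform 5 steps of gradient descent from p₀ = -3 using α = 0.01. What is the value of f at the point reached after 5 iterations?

14.611928406205

f′(p) = 10p + 1
Step 1: f′(-3) = -29; p₁ = -3 − 0.01·(-29) = -2.71
Step 2: f′(-2.71) = -26.1; p₂ = -2.71 − 0.01·(-26.1) = -2.449
Step 3: f′(-2.449) = -23.49; p₃ = -2.449 − 0.01·(-23.49) = -2.2141
Step 4: f′(-2.2141) = -21.141; p₄ = -2.2141 − 0.01·(-21.141) = -2.00269
Step 5: f′(-2.00269) = -19.0269; p₅ = -2.00269 − 0.01·(-19.0269) = -1.812421
f(-1.812421) = 14.611928406205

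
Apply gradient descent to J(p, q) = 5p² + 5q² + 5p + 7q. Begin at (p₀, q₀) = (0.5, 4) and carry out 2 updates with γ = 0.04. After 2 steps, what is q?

0.992

∇J = (10p + 5, 10q + 7)
(p₁, q₁) = (0.5, 4) − 0.04·(10, 47) = (0.1, 2.12)
(p₂, q₂) = (0.1, 2.12) − 0.04·(6, 28.2) = (-0.14, 0.992)
q = 0.992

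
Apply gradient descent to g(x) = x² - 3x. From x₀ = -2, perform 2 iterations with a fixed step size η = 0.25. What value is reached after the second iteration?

g′(x) = 2x - 3
x₁ = -2 − 0.25·(-7) = -0.25
x₂ = -0.25 − 0.25·(-3.5) = 0.625

0.625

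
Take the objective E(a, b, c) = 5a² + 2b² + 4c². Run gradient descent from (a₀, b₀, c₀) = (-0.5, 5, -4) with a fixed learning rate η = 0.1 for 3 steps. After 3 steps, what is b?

1.08

∇E = (10a, 4b, 8c)
Step 1: at (-0.5, 5, -4), ∇E = (-5, 20, -32) → (-0.5, 5, -4) − 0.1·(-5, 20, -32) = (0, 3, -0.8)
Step 2: at (0, 3, -0.8), ∇E = (0, 12, -6.4) → (0, 3, -0.8) − 0.1·(0, 12, -6.4) = (0, 1.8, -0.16)
Step 3: at (0, 1.8, -0.16), ∇E = (0, 7.2, -1.28) → (0, 1.8, -0.16) − 0.1·(0, 7.2, -1.28) = (0, 1.08, -0.032)
b = 1.08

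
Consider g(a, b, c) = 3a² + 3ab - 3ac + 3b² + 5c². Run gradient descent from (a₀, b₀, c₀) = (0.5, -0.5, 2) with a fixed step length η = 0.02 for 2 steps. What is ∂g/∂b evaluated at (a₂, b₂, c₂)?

-0.7584

∇g = (6a + 3b - 3c, 3a + 6b, -3a + 10c)
(a₁, b₁, c₁) = (0.5, -0.5, 2) − 0.02·(-4.5, -1.5, 18.5) = (0.59, -0.47, 1.63)
(a₂, b₂, c₂) = (0.59, -0.47, 1.63) − 0.02·(-2.76, -1.05, 14.53) = (0.6452, -0.449, 1.3394)
∂g/∂b at (0.6452, -0.449, 1.3394) = -0.7584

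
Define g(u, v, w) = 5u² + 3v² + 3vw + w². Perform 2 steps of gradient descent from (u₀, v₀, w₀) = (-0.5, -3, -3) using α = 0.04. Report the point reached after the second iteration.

(-0.18, -1.1712, -1.9776)

∇g = (10u, 6v + 3w, 3v + 2w)
Step 1: at (-0.5, -3, -3), ∇g = (-5, -27, -15) → (-0.5, -3, -3) − 0.04·(-5, -27, -15) = (-0.3, -1.92, -2.4)
Step 2: at (-0.3, -1.92, -2.4), ∇g = (-3, -18.72, -10.56) → (-0.3, -1.92, -2.4) − 0.04·(-3, -18.72, -10.56) = (-0.18, -1.1712, -1.9776)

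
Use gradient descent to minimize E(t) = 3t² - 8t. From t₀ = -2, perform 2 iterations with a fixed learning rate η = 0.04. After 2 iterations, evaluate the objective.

5.787392

E′(t) = 6t - 8
Step 1: E′(-2) = -20; t₁ = -2 − 0.04·(-20) = -1.2
Step 2: E′(-1.2) = -15.2; t₂ = -1.2 − 0.04·(-15.2) = -0.592
E(-0.592) = 5.787392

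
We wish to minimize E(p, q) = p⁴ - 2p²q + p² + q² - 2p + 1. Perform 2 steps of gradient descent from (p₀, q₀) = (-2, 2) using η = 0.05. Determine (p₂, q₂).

∇E = (4p³ - 4pq + 2p - 2, -2p² + 2q)
Step 1: at (-2, 2), ∇E = (-22, -4) → (-2, 2) − 0.05·(-22, -4) = (-0.9, 2.2)
Step 2: at (-0.9, 2.2), ∇E = (1.204, 2.78) → (-0.9, 2.2) − 0.05·(1.204, 2.78) = (-0.9602, 2.061)

(-0.9602, 2.061)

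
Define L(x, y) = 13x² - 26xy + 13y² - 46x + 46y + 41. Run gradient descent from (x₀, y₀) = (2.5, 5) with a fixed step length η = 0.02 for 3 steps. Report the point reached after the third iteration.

(4.634752, 2.865248)

∇L = (26x - 26y - 46, -26x + 26y + 46)
Step 1: at (2.5, 5), ∇L = (-111, 111) → (2.5, 5) − 0.02·(-111, 111) = (4.72, 2.78)
Step 2: at (4.72, 2.78), ∇L = (4.44, -4.44) → (4.72, 2.78) − 0.02·(4.44, -4.44) = (4.6312, 2.8688)
Step 3: at (4.6312, 2.8688), ∇L = (-0.1776, 0.1776) → (4.6312, 2.8688) − 0.02·(-0.1776, 0.1776) = (4.634752, 2.865248)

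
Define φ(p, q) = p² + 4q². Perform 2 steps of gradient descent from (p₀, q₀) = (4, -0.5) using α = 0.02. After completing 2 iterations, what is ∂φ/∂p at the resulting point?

7.3728

∇φ = (2p, 8q)
(p₁, q₁) = (4, -0.5) − 0.02·(8, -4) = (3.84, -0.42)
(p₂, q₂) = (3.84, -0.42) − 0.02·(7.68, -3.36) = (3.6864, -0.3528)
∂φ/∂p at (3.6864, -0.3528) = 7.3728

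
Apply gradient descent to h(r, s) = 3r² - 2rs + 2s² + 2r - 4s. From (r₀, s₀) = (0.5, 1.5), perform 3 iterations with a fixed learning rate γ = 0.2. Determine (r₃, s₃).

(0.02, 1.06)

∇h = (6r - 2s + 2, -2r + 4s - 4)
(r₁, s₁) = (0.5, 1.5) − 0.2·(2, 1) = (0.1, 1.3)
(r₂, s₂) = (0.1, 1.3) − 0.2·(0, 1) = (0.1, 1.1)
(r₃, s₃) = (0.1, 1.1) − 0.2·(0.4, 0.2) = (0.02, 1.06)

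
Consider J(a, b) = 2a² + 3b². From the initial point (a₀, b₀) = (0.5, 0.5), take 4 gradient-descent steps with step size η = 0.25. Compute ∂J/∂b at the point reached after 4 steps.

0.1875

∇J = (4a, 6b)
Step 1: at (0.5, 0.5), ∇J = (2, 3) → (0.5, 0.5) − 0.25·(2, 3) = (0, -0.25)
Step 2: at (0, -0.25), ∇J = (0, -1.5) → (0, -0.25) − 0.25·(0, -1.5) = (0, 0.125)
Step 3: at (0, 0.125), ∇J = (0, 0.75) → (0, 0.125) − 0.25·(0, 0.75) = (0, -0.0625)
Step 4: at (0, -0.0625), ∇J = (0, -0.375) → (0, -0.0625) − 0.25·(0, -0.375) = (0, 0.03125)
∂J/∂b at (0, 0.03125) = 0.1875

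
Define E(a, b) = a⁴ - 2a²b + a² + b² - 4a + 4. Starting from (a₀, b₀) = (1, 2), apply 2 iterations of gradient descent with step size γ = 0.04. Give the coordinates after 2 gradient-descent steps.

(1.37666816, 1.889408)

∇E = (4a³ - 4ab + 2a - 4, -2a² + 2b)
(a₁, b₁) = (1, 2) − 0.04·(-6, 2) = (1.24, 1.92)
(a₂, b₂) = (1.24, 1.92) − 0.04·(-3.416704, 0.7648) = (1.37666816, 1.889408)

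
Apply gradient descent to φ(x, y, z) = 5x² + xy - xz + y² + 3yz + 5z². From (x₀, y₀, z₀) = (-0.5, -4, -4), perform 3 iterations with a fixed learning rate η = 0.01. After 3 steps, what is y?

-3.4430155

∇φ = (10x + y - z, x + 2y + 3z, -x + 3y + 10z)
Step 1: at (-0.5, -4, -4), ∇φ = (-5, -20.5, -51.5) → (-0.5, -4, -4) − 0.01·(-5, -20.5, -51.5) = (-0.45, -3.795, -3.485)
Step 2: at (-0.45, -3.795, -3.485), ∇φ = (-4.81, -18.495, -45.785) → (-0.45, -3.795, -3.485) − 0.01·(-4.81, -18.495, -45.785) = (-0.4019, -3.61005, -3.02715)
Step 3: at (-0.4019, -3.61005, -3.02715), ∇φ = (-4.6019, -16.70345, -40.69975) → (-0.4019, -3.61005, -3.02715) − 0.01·(-4.6019, -16.70345, -40.69975) = (-0.355881, -3.4430155, -2.6201525)
y = -3.4430155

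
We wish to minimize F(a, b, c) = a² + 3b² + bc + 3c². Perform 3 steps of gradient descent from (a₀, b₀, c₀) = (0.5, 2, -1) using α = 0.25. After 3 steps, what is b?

∇F = (2a, 6b + c, b + 6c)
(a₁, b₁, c₁) = (0.5, 2, -1) − 0.25·(1, 11, -4) = (0.25, -0.75, 0)
(a₂, b₂, c₂) = (0.25, -0.75, 0) − 0.25·(0.5, -4.5, -0.75) = (0.125, 0.375, 0.1875)
(a₃, b₃, c₃) = (0.125, 0.375, 0.1875) − 0.25·(0.25, 2.4375, 1.5) = (0.0625, -0.234375, -0.1875)
b = -0.234375

-0.234375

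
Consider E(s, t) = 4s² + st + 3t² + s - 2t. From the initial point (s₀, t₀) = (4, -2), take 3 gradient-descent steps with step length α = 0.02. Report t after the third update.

∇E = (8s + t + 1, s + 6t - 2)
(s₁, t₁) = (4, -2) − 0.02·(31, -10) = (3.38, -1.8)
(s₂, t₂) = (3.38, -1.8) − 0.02·(26.24, -9.42) = (2.8552, -1.6116)
(s₃, t₃) = (2.8552, -1.6116) − 0.02·(22.23, -8.8144) = (2.4106, -1.435312)
t = -1.435312

-1.435312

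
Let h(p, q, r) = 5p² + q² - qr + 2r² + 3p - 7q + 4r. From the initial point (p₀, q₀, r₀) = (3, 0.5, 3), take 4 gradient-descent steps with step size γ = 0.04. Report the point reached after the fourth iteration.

(0.12768, 1.65220864, 1.12392448)

∇h = (10p + 3, 2q - r - 7, -q + 4r + 4)
Step 1: at (3, 0.5, 3), ∇h = (33, -9, 15.5) → (3, 0.5, 3) − 0.04·(33, -9, 15.5) = (1.68, 0.86, 2.38)
Step 2: at (1.68, 0.86, 2.38), ∇h = (19.8, -7.66, 12.66) → (1.68, 0.86, 2.38) − 0.04·(19.8, -7.66, 12.66) = (0.888, 1.1664, 1.8736)
Step 3: at (0.888, 1.1664, 1.8736), ∇h = (11.88, -6.5408, 10.328) → (0.888, 1.1664, 1.8736) − 0.04·(11.88, -6.5408, 10.328) = (0.4128, 1.428032, 1.46048)
Step 4: at (0.4128, 1.428032, 1.46048), ∇h = (7.128, -5.604416, 8.413888) → (0.4128, 1.428032, 1.46048) − 0.04·(7.128, -5.604416, 8.413888) = (0.12768, 1.65220864, 1.12392448)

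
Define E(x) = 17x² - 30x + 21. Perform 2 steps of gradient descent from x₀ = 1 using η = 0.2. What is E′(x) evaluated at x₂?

E′(x) = 34x - 30
x₁ = 1 − 0.2·4 = 0.2
x₂ = 0.2 − 0.2·(-23.2) = 4.84
E′(x) at (4.84) = 134.56

134.56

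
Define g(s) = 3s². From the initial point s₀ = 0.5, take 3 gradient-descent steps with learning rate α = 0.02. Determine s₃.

g′(s) = 6s
Step 1: g′(0.5) = 3; s₁ = 0.5 − 0.02·3 = 0.44
Step 2: g′(0.44) = 2.64; s₂ = 0.44 − 0.02·2.64 = 0.3872
Step 3: g′(0.3872) = 2.3232; s₃ = 0.3872 − 0.02·2.3232 = 0.340736

0.340736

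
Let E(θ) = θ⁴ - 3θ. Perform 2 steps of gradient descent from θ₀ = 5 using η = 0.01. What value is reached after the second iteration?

0.05999892

E′(θ) = 4θ³ - 3
Step 1: E′(5) = 497; θ₁ = 5 − 0.01·497 = 0.03
Step 2: E′(0.03) = -2.999892; θ₂ = 0.03 − 0.01·(-2.999892) = 0.05999892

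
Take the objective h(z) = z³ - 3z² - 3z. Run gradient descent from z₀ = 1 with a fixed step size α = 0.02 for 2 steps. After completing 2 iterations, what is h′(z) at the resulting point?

h′(z) = 3z² - 6z - 3
Step 1: h′(1) = -6; z₁ = 1 − 0.02·(-6) = 1.12
Step 2: h′(1.12) = -5.9568; z₂ = 1.12 − 0.02·(-5.9568) = 1.239136
h′(z) at (1.239136) = -5.828441920512

-5.828441920512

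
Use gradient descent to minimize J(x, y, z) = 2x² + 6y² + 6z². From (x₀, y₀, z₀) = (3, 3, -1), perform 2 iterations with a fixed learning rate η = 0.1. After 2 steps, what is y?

0.12

∇J = (4x, 12y, 12z)
(x₁, y₁, z₁) = (3, 3, -1) − 0.1·(12, 36, -12) = (1.8, -0.6, 0.2)
(x₂, y₂, z₂) = (1.8, -0.6, 0.2) − 0.1·(7.2, -7.2, 2.4) = (1.08, 0.12, -0.04)
y = 0.12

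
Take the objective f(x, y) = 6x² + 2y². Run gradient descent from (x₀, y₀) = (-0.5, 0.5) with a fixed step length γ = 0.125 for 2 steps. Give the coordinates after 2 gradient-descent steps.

(-0.125, 0.125)

∇f = (12x, 4y)
(x₁, y₁) = (-0.5, 0.5) − 0.125·(-6, 2) = (0.25, 0.25)
(x₂, y₂) = (0.25, 0.25) − 0.125·(3, 1) = (-0.125, 0.125)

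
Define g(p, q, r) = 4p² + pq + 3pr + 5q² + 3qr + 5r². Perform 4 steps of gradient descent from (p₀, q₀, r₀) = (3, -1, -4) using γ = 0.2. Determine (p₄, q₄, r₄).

∇g = (8p + q + 3r, p + 10q + 3r, 3p + 3q + 10r)
Step 1: at (3, -1, -4), ∇g = (11, -19, -34) → (3, -1, -4) − 0.2·(11, -19, -34) = (0.8, 2.8, 2.8)
Step 2: at (0.8, 2.8, 2.8), ∇g = (17.6, 37.2, 38.8) → (0.8, 2.8, 2.8) − 0.2·(17.6, 37.2, 38.8) = (-2.72, -4.64, -4.96)
Step 3: at (-2.72, -4.64, -4.96), ∇g = (-41.28, -64, -71.68) → (-2.72, -4.64, -4.96) − 0.2·(-41.28, -64, -71.68) = (5.536, 8.16, 9.376)
Step 4: at (5.536, 8.16, 9.376), ∇g = (80.576, 115.264, 134.848) → (5.536, 8.16, 9.376) − 0.2·(80.576, 115.264, 134.848) = (-10.5792, -14.8928, -17.5936)

(-10.5792, -14.8928, -17.5936)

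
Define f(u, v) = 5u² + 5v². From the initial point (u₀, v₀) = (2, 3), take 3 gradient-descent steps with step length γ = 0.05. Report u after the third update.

∇f = (10u, 10v)
Step 1: at (2, 3), ∇f = (20, 30) → (2, 3) − 0.05·(20, 30) = (1, 1.5)
Step 2: at (1, 1.5), ∇f = (10, 15) → (1, 1.5) − 0.05·(10, 15) = (0.5, 0.75)
Step 3: at (0.5, 0.75), ∇f = (5, 7.5) → (0.5, 0.75) − 0.05·(5, 7.5) = (0.25, 0.375)
u = 0.25

0.25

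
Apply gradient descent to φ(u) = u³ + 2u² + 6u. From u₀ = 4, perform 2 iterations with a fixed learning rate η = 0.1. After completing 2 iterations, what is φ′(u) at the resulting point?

63.63

φ′(u) = 3u² + 4u + 6
u₁ = 4 − 0.1·70 = -3
u₂ = -3 − 0.1·21 = -5.1
φ′(u) at (-5.1) = 63.63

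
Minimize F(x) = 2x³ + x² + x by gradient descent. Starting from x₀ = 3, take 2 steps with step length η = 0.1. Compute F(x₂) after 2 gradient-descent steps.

F′(x) = 6x² + 2x + 1
x₁ = 3 − 0.1·61 = -3.1
x₂ = -3.1 − 0.1·52.46 = -8.346
F(-8.346) = -1101.383495472

-1101.383495472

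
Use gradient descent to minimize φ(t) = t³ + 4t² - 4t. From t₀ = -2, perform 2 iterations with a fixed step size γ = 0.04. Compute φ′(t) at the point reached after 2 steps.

-9.332883488768

φ′(t) = 3t² + 8t - 4
Step 1: φ′(-2) = -8; t₁ = -2 − 0.04·(-8) = -1.68
Step 2: φ′(-1.68) = -8.9728; t₂ = -1.68 − 0.04·(-8.9728) = -1.321088
φ′(t) at (-1.321088) = -9.332883488768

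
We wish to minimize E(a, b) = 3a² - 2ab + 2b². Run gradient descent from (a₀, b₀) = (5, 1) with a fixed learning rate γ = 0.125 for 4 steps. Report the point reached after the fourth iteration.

∇E = (6a - 2b, -2a + 4b)
(a₁, b₁) = (5, 1) − 0.125·(28, -6) = (1.5, 1.75)
(a₂, b₂) = (1.5, 1.75) − 0.125·(5.5, 4) = (0.8125, 1.25)
(a₃, b₃) = (0.8125, 1.25) − 0.125·(2.375, 3.375) = (0.515625, 0.828125)
(a₄, b₄) = (0.515625, 0.828125) − 0.125·(1.4375, 2.28125) = (0.3359375, 0.54296875)

(0.3359375, 0.54296875)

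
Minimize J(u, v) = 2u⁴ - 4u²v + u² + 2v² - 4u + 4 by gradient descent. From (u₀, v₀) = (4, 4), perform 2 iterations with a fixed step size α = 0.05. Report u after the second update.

1407.8216

∇J = (8u³ - 8uv + 2u - 4, -4u² + 4v)
Step 1: at (4, 4), ∇J = (388, -48) → (4, 4) − 0.05·(388, -48) = (-15.4, 6.4)
Step 2: at (-15.4, 6.4), ∇J = (-28464.432, -923.04) → (-15.4, 6.4) − 0.05·(-28464.432, -923.04) = (1407.8216, 52.552)
u = 1407.8216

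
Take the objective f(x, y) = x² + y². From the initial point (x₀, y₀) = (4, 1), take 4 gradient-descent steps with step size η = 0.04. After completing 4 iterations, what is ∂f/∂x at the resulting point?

5.73114368

∇f = (2x, 2y)
Step 1: at (4, 1), ∇f = (8, 2) → (4, 1) − 0.04·(8, 2) = (3.68, 0.92)
Step 2: at (3.68, 0.92), ∇f = (7.36, 1.84) → (3.68, 0.92) − 0.04·(7.36, 1.84) = (3.3856, 0.8464)
Step 3: at (3.3856, 0.8464), ∇f = (6.7712, 1.6928) → (3.3856, 0.8464) − 0.04·(6.7712, 1.6928) = (3.114752, 0.778688)
Step 4: at (3.114752, 0.778688), ∇f = (6.229504, 1.557376) → (3.114752, 0.778688) − 0.04·(6.229504, 1.557376) = (2.86557184, 0.71639296)
∂f/∂x at (2.86557184, 0.71639296) = 5.73114368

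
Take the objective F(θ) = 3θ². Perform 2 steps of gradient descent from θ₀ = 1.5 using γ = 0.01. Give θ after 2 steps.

F′(θ) = 6θ
Step 1: F′(1.5) = 9; θ₁ = 1.5 − 0.01·9 = 1.41
Step 2: F′(1.41) = 8.46; θ₂ = 1.41 − 0.01·8.46 = 1.3254

1.3254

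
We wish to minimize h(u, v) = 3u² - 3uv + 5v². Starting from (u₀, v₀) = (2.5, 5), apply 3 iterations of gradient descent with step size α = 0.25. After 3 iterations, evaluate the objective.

2858.39996337890625

∇h = (6u - 3v, -3u + 10v)
(u₁, v₁) = (2.5, 5) − 0.25·(0, 42.5) = (2.5, -5.625)
(u₂, v₂) = (2.5, -5.625) − 0.25·(31.875, -63.75) = (-5.46875, 10.3125)
(u₃, v₃) = (-5.46875, 10.3125) − 0.25·(-63.75, 119.53125) = (10.46875, -19.5703125)
h(10.46875, -19.5703125) = 2858.39996337890625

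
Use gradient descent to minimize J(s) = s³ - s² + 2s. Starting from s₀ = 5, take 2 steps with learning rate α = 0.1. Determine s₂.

-3.107

J′(s) = 3s² - 2s + 2
Step 1: J′(5) = 67; s₁ = 5 − 0.1·67 = -1.7
Step 2: J′(-1.7) = 14.07; s₂ = -1.7 − 0.1·14.07 = -3.107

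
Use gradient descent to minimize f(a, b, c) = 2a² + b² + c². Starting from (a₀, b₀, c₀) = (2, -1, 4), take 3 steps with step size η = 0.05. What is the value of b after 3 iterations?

-0.729

∇f = (4a, 2b, 2c)
(a₁, b₁, c₁) = (2, -1, 4) − 0.05·(8, -2, 8) = (1.6, -0.9, 3.6)
(a₂, b₂, c₂) = (1.6, -0.9, 3.6) − 0.05·(6.4, -1.8, 7.2) = (1.28, -0.81, 3.24)
(a₃, b₃, c₃) = (1.28, -0.81, 3.24) − 0.05·(5.12, -1.62, 6.48) = (1.024, -0.729, 2.916)
b = -0.729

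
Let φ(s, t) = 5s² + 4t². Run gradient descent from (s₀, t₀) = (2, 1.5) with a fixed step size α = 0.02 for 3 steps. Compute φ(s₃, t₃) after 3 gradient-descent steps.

∇φ = (10s, 8t)
Step 1: at (2, 1.5), ∇φ = (20, 12) → (2, 1.5) − 0.02·(20, 12) = (1.6, 1.26)
Step 2: at (1.6, 1.26), ∇φ = (16, 10.08) → (1.6, 1.26) − 0.02·(16, 10.08) = (1.28, 1.0584)
Step 3: at (1.28, 1.0584), ∇φ = (12.8, 8.4672) → (1.28, 1.0584) − 0.02·(12.8, 8.4672) = (1.024, 0.889056)
φ(1.024, 0.889056) = 8.404562284544

8.404562284544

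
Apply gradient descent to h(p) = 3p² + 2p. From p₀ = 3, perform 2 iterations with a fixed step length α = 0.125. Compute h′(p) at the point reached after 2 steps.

h′(p) = 6p + 2
Step 1: h′(3) = 20; p₁ = 3 − 0.125·20 = 0.5
Step 2: h′(0.5) = 5; p₂ = 0.5 − 0.125·5 = -0.125
h′(p) at (-0.125) = 1.25

1.25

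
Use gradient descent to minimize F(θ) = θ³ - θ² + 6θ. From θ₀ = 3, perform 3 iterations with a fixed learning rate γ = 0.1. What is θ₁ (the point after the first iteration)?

F′(θ) = 3θ² - 2θ + 6
Step 1: F′(3) = 27; θ₁ = 3 − 0.1·27 = 0.3

0.3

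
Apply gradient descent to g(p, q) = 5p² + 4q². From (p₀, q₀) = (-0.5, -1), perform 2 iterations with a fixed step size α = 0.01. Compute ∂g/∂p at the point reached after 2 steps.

∇g = (10p, 8q)
Step 1: at (-0.5, -1), ∇g = (-5, -8) → (-0.5, -1) − 0.01·(-5, -8) = (-0.45, -0.92)
Step 2: at (-0.45, -0.92), ∇g = (-4.5, -7.36) → (-0.45, -0.92) − 0.01·(-4.5, -7.36) = (-0.405, -0.8464)
∂g/∂p at (-0.405, -0.8464) = -4.05

-4.05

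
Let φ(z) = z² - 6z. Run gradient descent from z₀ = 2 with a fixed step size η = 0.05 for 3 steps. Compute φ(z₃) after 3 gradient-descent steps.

-8.468559

φ′(z) = 2z - 6
z₁ = 2 − 0.05·(-2) = 2.1
z₂ = 2.1 − 0.05·(-1.8) = 2.19
z₃ = 2.19 − 0.05·(-1.62) = 2.271
φ(2.271) = -8.468559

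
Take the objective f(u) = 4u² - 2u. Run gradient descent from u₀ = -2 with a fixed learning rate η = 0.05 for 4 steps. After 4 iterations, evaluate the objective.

0.09012224

f′(u) = 8u - 2
u₁ = -2 − 0.05·(-18) = -1.1
u₂ = -1.1 − 0.05·(-10.8) = -0.56
u₃ = -0.56 − 0.05·(-6.48) = -0.236
u₄ = -0.236 − 0.05·(-3.888) = -0.0416
f(-0.0416) = 0.09012224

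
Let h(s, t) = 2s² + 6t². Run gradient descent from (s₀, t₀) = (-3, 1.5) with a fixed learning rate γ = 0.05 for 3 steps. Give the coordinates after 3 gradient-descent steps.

∇h = (4s, 12t)
Step 1: at (-3, 1.5), ∇h = (-12, 18) → (-3, 1.5) − 0.05·(-12, 18) = (-2.4, 0.6)
Step 2: at (-2.4, 0.6), ∇h = (-9.6, 7.2) → (-2.4, 0.6) − 0.05·(-9.6, 7.2) = (-1.92, 0.24)
Step 3: at (-1.92, 0.24), ∇h = (-7.68, 2.88) → (-1.92, 0.24) − 0.05·(-7.68, 2.88) = (-1.536, 0.096)

(-1.536, 0.096)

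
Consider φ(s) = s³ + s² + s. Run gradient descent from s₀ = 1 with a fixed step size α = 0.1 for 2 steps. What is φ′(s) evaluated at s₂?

φ′(s) = 3s² + 2s + 1
Step 1: φ′(1) = 6; s₁ = 1 − 0.1·6 = 0.4
Step 2: φ′(0.4) = 2.28; s₂ = 0.4 − 0.1·2.28 = 0.172
φ′(s) at (0.172) = 1.432752

1.432752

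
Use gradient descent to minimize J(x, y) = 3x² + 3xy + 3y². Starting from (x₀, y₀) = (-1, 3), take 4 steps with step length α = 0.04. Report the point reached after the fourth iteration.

(-1.03161856, 1.36716288)

∇J = (6x + 3y, 3x + 6y)
Step 1: at (-1, 3), ∇J = (3, 15) → (-1, 3) − 0.04·(3, 15) = (-1.12, 2.4)
Step 2: at (-1.12, 2.4), ∇J = (0.48, 11.04) → (-1.12, 2.4) − 0.04·(0.48, 11.04) = (-1.1392, 1.9584)
Step 3: at (-1.1392, 1.9584), ∇J = (-0.96, 8.3328) → (-1.1392, 1.9584) − 0.04·(-0.96, 8.3328) = (-1.1008, 1.625088)
Step 4: at (-1.1008, 1.625088), ∇J = (-1.729536, 6.448128) → (-1.1008, 1.625088) − 0.04·(-1.729536, 6.448128) = (-1.03161856, 1.36716288)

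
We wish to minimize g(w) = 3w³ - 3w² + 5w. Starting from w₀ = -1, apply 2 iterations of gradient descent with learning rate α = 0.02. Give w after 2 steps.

-2.0208

g′(w) = 9w² - 6w + 5
Step 1: g′(-1) = 20; w₁ = -1 − 0.02·20 = -1.4
Step 2: g′(-1.4) = 31.04; w₂ = -1.4 − 0.02·31.04 = -2.0208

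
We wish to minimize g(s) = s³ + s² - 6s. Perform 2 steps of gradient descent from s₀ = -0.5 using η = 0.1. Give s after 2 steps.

g′(s) = 3s² + 2s - 6
Step 1: g′(-0.5) = -6.25; s₁ = -0.5 − 0.1·(-6.25) = 0.125
Step 2: g′(0.125) = -5.703125; s₂ = 0.125 − 0.1·(-5.703125) = 0.6953125

0.6953125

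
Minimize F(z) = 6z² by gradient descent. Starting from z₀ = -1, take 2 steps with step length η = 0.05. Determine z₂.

-0.16

F′(z) = 12z
Step 1: F′(-1) = -12; z₁ = -1 − 0.05·(-12) = -0.4
Step 2: F′(-0.4) = -4.8; z₂ = -0.4 − 0.05·(-4.8) = -0.16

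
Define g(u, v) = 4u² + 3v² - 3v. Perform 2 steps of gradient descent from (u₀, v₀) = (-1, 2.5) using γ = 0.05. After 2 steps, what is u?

-0.36

∇g = (8u, 6v - 3)
Step 1: at (-1, 2.5), ∇g = (-8, 12) → (-1, 2.5) − 0.05·(-8, 12) = (-0.6, 1.9)
Step 2: at (-0.6, 1.9), ∇g = (-4.8, 8.4) → (-0.6, 1.9) − 0.05·(-4.8, 8.4) = (-0.36, 1.48)
u = -0.36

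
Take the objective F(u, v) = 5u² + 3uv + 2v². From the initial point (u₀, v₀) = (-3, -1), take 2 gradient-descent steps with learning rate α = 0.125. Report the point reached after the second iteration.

(-0.515625, -0.109375)

∇F = (10u + 3v, 3u + 4v)
(u₁, v₁) = (-3, -1) − 0.125·(-33, -13) = (1.125, 0.625)
(u₂, v₂) = (1.125, 0.625) − 0.125·(13.125, 5.875) = (-0.515625, -0.109375)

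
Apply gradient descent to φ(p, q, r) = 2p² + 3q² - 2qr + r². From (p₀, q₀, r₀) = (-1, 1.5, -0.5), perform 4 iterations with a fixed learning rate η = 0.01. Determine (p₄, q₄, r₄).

(-0.84934656, 1.13897568, -0.35604512)

∇φ = (4p, 6q - 2r, -2q + 2r)
Step 1: at (-1, 1.5, -0.5), ∇φ = (-4, 10, -4) → (-1, 1.5, -0.5) − 0.01·(-4, 10, -4) = (-0.96, 1.4, -0.46)
Step 2: at (-0.96, 1.4, -0.46), ∇φ = (-3.84, 9.32, -3.72) → (-0.96, 1.4, -0.46) − 0.01·(-3.84, 9.32, -3.72) = (-0.9216, 1.3068, -0.4228)
Step 3: at (-0.9216, 1.3068, -0.4228), ∇φ = (-3.6864, 8.6864, -3.4592) → (-0.9216, 1.3068, -0.4228) − 0.01·(-3.6864, 8.6864, -3.4592) = (-0.884736, 1.219936, -0.388208)
Step 4: at (-0.884736, 1.219936, -0.388208), ∇φ = (-3.538944, 8.096032, -3.216288) → (-0.884736, 1.219936, -0.388208) − 0.01·(-3.538944, 8.096032, -3.216288) = (-0.84934656, 1.13897568, -0.35604512)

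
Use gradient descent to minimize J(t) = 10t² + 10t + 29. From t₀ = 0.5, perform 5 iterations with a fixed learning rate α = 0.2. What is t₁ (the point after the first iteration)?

J′(t) = 20t + 10
t₁ = 0.5 − 0.2·20 = -3.5

-3.5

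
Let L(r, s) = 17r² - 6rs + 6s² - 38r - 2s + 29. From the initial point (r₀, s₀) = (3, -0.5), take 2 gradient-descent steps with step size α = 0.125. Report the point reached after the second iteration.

(24.28125, -5.15625)

∇L = (34r - 6s - 38, -6r + 12s - 2)
Step 1: at (3, -0.5), ∇L = (67, -26) → (3, -0.5) − 0.125·(67, -26) = (-5.375, 2.75)
Step 2: at (-5.375, 2.75), ∇L = (-237.25, 63.25) → (-5.375, 2.75) − 0.125·(-237.25, 63.25) = (24.28125, -5.15625)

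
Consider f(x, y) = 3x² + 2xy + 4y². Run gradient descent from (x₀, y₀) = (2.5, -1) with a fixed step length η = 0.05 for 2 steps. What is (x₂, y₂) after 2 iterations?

∇f = (6x + 2y, 2x + 8y)
(x₁, y₁) = (2.5, -1) − 0.05·(13, -3) = (1.85, -0.85)
(x₂, y₂) = (1.85, -0.85) − 0.05·(9.4, -3.1) = (1.38, -0.695)

(1.38, -0.695)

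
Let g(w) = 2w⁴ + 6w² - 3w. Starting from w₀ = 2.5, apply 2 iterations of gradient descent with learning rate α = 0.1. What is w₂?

1641.5464

g′(w) = 8w³ + 12w - 3
w₁ = 2.5 − 0.1·152 = -12.7
w₂ = -12.7 − 0.1·(-16542.464) = 1641.5464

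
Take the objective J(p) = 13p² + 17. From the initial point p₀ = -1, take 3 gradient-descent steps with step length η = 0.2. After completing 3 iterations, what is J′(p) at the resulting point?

1926.288

J′(p) = 26p
Step 1: J′(-1) = -26; p₁ = -1 − 0.2·(-26) = 4.2
Step 2: J′(4.2) = 109.2; p₂ = 4.2 − 0.2·109.2 = -17.64
Step 3: J′(-17.64) = -458.64; p₃ = -17.64 − 0.2·(-458.64) = 74.088
J′(p) at (74.088) = 1926.288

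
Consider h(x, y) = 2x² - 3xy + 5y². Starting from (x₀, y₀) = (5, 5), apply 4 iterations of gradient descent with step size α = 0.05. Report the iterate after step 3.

(3.780625, 1.811875)

∇h = (4x - 3y, -3x + 10y)
Step 1: at (5, 5), ∇h = (5, 35) → (5, 5) − 0.05·(5, 35) = (4.75, 3.25)
Step 2: at (4.75, 3.25), ∇h = (9.25, 18.25) → (4.75, 3.25) − 0.05·(9.25, 18.25) = (4.2875, 2.3375)
Step 3: at (4.2875, 2.3375), ∇h = (10.1375, 10.5125) → (4.2875, 2.3375) − 0.05·(10.1375, 10.5125) = (3.780625, 1.811875)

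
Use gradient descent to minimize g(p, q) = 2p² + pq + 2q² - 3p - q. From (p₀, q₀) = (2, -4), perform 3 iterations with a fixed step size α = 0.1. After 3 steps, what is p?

1.473

∇g = (4p + q - 3, p + 4q - 1)
(p₁, q₁) = (2, -4) − 0.1·(1, -15) = (1.9, -2.5)
(p₂, q₂) = (1.9, -2.5) − 0.1·(2.1, -9.1) = (1.69, -1.59)
(p₃, q₃) = (1.69, -1.59) − 0.1·(2.17, -5.67) = (1.473, -1.023)
p = 1.473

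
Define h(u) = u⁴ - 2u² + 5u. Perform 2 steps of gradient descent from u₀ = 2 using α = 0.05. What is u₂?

0.376725

h′(u) = 4u³ - 4u + 5
Step 1: h′(2) = 29; u₁ = 2 − 0.05·29 = 0.55
Step 2: h′(0.55) = 3.4655; u₂ = 0.55 − 0.05·3.4655 = 0.376725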